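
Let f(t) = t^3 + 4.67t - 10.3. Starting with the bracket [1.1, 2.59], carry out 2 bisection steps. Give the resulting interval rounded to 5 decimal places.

[1.47250, 1.84500]

f(1.100000) = -3.832000, f(2.590000) = 19.169279 (opposite signs)
step 1: m = 1.845000, f(m) = 4.596576 > 0 → root in [1.100000, 1.845000]
step 2: m = 1.472500, f(m) = -0.230668 < 0 → root in [1.472500, 1.845000]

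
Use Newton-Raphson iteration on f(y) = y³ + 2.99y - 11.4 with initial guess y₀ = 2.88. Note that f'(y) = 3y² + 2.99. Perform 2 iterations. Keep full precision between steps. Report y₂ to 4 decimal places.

1.8495

y_0 = 2.880000: f = 21.099072, f' = 27.873200 → y_1 = 2.880000 - (21.099072)/(27.873200) = 2.123034
y_1 = 2.123034: f = 4.516962, f' = 16.511817 → y_2 = 2.123034 - (4.516962)/(16.511817) = 1.849474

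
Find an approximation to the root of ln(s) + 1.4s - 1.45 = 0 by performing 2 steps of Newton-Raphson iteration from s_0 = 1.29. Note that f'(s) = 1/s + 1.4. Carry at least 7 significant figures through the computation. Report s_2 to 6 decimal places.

s_0 = 1.290000: f = 0.610642, f' = 2.175194 → s_1 = 1.290000 - (0.610642)/(2.175194) = 1.009270
s_1 = 1.009270: f = -0.027795, f' = 2.390815 → s_2 = 1.009270 - (-0.027795)/(2.390815) = 1.020896

1.020896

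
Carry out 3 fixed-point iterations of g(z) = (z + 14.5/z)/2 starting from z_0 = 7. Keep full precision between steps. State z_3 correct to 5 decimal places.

z_1 = g(7.000000) = 4.535714
z_2 = g(4.535714) = 3.866282
z_3 = g(3.866282) = 3.808328

3.80833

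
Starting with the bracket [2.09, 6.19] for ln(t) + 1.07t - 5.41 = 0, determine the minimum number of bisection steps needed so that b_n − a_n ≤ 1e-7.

26

Initial width b − a = 6.19 − 2.09 = 4.100000.
After n steps the width is (b−a)/2^n; need (b−a)/2^n ≤ 1e-7.
So n ≥ log₂(4.100000/1e-7) = log₂(41000000.0000) ≈ 25.2891.
Hence n = 26.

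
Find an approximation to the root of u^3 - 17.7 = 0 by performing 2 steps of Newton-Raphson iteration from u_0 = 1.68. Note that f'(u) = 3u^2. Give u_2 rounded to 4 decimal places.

2.7127

u_0 = 1.680000: f = -12.958368, f' = 8.467200 → u_1 = 1.680000 - (-12.958368)/(8.467200) = 3.210420
u_1 = 3.210420: f = 15.389130, f' = 30.920380 → u_2 = 3.210420 - (15.389130)/(30.920380) = 2.712718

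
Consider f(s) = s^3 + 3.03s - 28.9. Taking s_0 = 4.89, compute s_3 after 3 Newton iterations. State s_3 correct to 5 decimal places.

2.74751

Newton update: s ← s − f(s)/f'(s).
f'(s) = 3s^2 + 3.03
s_0 = 4.890000: f = 102.846869, f' = 74.766300 → s_1 = 4.890000 - (102.846869)/(74.766300) = 3.514422
s_1 = 3.514422: f = 25.155899, f' = 40.083488 → s_2 = 3.514422 - (25.155899)/(40.083488) = 2.886835
s_2 = 2.886835: f = 3.905450, f' = 28.031441 → s_3 = 2.886835 - (3.905450)/(28.031441) = 2.747511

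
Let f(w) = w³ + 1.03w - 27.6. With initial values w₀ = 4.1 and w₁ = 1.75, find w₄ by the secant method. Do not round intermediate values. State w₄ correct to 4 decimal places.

Secant update: w_(k+1) = w_k − f(w_k)·(w_k − w_(k-1))/(f(w_k) − f(w_(k-1))).
f(w_0) = 45.544000, f(w_1) = -20.438125
w_2 = 1.750000 - (-20.438125)·(1.750000 - 4.100000)/(-20.438125 - (45.544000)) = 2.477918; f(w_2) = -9.833131
w_3 = 2.477918 - (-9.833131)·(2.477918 - 1.750000)/(-9.833131 - (-20.438125)) = 3.152856; f(w_3) = 6.988422
w_4 = 3.152856 - (6.988422)·(3.152856 - 2.477918)/(6.988422 - (-9.833131)) = 2.872457; f(w_4) = -0.940699

2.8725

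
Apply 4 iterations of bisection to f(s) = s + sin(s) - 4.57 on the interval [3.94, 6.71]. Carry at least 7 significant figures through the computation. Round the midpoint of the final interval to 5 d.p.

5.41156

f(3.940000) = -1.346246, f(6.710000) = 2.553973 (opposite signs)
step 1: m = 5.325000, f(m) = -0.063149 < 0 → root in [5.325000, 6.710000]
step 2: m = 6.017500, f(m) = 1.184929 > 0 → root in [5.325000, 6.017500]
step 3: m = 5.671250, f(m) = 0.526797 > 0 → root in [5.325000, 5.671250]
step 4: m = 5.498125, f(m) = 0.221257 > 0 → root in [5.325000, 5.498125]
Midpoint of [5.325000, 5.498125] = 5.411563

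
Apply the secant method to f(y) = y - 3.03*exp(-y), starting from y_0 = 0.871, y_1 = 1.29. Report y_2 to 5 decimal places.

f(y_0) = -0.397154, f(y_1) = 0.455930
y_2 = 1.290000 - (0.455930)·(1.290000 - 0.871000)/(0.455930 - (-0.397154)) = 1.066066; f(y_2) = 0.022654

1.06607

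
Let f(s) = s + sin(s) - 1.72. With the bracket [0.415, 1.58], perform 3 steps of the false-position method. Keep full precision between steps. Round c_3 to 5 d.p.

0.92362

False-position update: c = (a·f(b) − b·f(a))/(f(b) − f(a)); replace the endpoint whose sign matches f(c).
f(0.415000) = -0.901810, f(1.580000) = 0.859958
step 1: c = 1.011338, f(c) = 0.138880 > 0 → new bracket [0.415000, 1.011338]
step 2: c = 0.931756, f(c) = 0.014425 > 0 → new bracket [0.415000, 0.931756]
step 3: c = 0.923621, f(c) = 0.001410 > 0 → new bracket [0.415000, 0.923621]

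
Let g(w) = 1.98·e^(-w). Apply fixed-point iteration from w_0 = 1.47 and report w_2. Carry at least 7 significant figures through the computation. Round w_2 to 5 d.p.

1.25589

w_1 = g(1.470000) = 0.455252
w_2 = g(0.455252) = 1.255890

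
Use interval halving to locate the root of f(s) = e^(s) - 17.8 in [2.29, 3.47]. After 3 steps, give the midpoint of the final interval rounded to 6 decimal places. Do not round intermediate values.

f(2.290000) = -7.925062, f(3.470000) = 14.336742 (opposite signs)
step 1: m = 2.880000, f(m) = 0.014273 > 0 → root in [2.290000, 2.880000]
step 2: m = 2.585000, f(m) = -4.536711 < 0 → root in [2.585000, 2.880000]
step 3: m = 2.732500, f(m) = -2.428733 < 0 → root in [2.732500, 2.880000]
Midpoint of [2.732500, 2.880000] = 2.806250

2.806250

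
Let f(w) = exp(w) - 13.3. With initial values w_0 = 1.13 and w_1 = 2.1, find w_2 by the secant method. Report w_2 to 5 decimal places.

f(w_0) = -10.204343, f(w_1) = -5.133830
w_2 = 2.100000 - (-5.133830)·(2.100000 - 1.130000)/(-5.133830 - (-10.204343)) = 3.082113; f(w_2) = 8.504418

3.08211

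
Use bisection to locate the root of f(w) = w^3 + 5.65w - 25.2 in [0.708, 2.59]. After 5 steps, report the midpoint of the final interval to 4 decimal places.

f(0.708000) = -20.844905, f(2.590000) = 6.807479 (opposite signs)
step 1: m = 1.649000, f(m) = -11.399188 < 0 → root in [1.649000, 2.590000]
step 2: m = 2.119500, f(m) = -3.703437 < 0 → root in [2.119500, 2.590000]
step 3: m = 2.354750, f(m) = 1.161067 > 0 → root in [2.119500, 2.354750]
step 4: m = 2.237125, f(m) = -1.364041 < 0 → root in [2.237125, 2.354750]
step 5: m = 2.295937, f(m) = -0.125311 < 0 → root in [2.295937, 2.354750]
Midpoint of [2.295937, 2.354750] = 2.325344

2.3253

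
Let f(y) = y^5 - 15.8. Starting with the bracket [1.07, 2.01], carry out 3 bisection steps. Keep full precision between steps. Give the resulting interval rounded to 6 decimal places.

[1.657500, 1.775000]

f(1.070000) = -14.397448, f(2.010000) = 17.008040 (opposite signs)
step 1: m = 1.540000, f(m) = -7.138291 < 0 → root in [1.540000, 2.010000]
step 2: m = 1.775000, f(m) = 1.819427 > 0 → root in [1.540000, 1.775000]
step 3: m = 1.657500, f(m) = -3.289701 < 0 → root in [1.657500, 1.775000]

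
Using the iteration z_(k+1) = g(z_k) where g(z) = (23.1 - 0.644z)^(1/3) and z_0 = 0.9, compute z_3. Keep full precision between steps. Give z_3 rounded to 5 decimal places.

z_1 = g(0.900000) = 2.823961
z_2 = g(2.823961) = 2.771191
z_3 = g(2.771191) = 2.772666

2.77267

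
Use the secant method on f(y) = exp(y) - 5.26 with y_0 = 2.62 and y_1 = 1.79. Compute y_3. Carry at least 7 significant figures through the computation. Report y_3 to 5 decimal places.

Secant update: y_(k+1) = y_k − f(y_k)·(y_k − y_(k-1))/(f(y_k) − f(y_(k-1))).
f(y_0) = 8.475724, f(y_1) = 0.729452
y_2 = 1.790000 - (0.729452)·(1.790000 - 2.620000)/(0.729452 - (8.475724)) = 1.711840; f(y_2) = 0.279146
y_3 = 1.711840 - (0.279146)·(1.711840 - 1.790000)/(0.279146 - (0.729452)) = 1.663389; f(y_3) = 0.017165

1.66339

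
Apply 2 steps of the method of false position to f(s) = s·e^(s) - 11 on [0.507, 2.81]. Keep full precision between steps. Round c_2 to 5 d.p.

1.35199

f(0.507000) = -10.158226, f(2.810000) = 35.673870
step 1: c = 1.017437, f(c) = -8.185672 < 0 → new bracket [1.017437, 2.810000]
step 2: c = 1.351990, f(c) = -5.774413 < 0 → new bracket [1.351990, 2.810000]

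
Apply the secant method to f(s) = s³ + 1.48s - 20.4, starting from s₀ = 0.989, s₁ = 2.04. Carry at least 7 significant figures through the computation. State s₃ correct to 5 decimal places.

f(s_0) = -17.968918, f(s_1) = -8.891136
s_2 = 2.040000 - (-8.891136)·(2.040000 - 0.989000)/(-8.891136 - (-17.968918)) = 3.069391; f(s_2) = 13.059914
s_3 = 3.069391 - (13.059914)·(3.069391 - 2.040000)/(13.059914 - (-8.891136)) = 2.456948; f(s_3) = -1.932116

2.45695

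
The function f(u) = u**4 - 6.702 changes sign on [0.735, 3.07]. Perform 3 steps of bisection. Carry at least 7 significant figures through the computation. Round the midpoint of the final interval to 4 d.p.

f(0.735000) = -6.410157, f(3.070000) = 82.126740 (opposite signs)
step 1: m = 1.902500, f(m) = 6.398825 > 0 → root in [0.735000, 1.902500]
step 2: m = 1.318750, f(m) = -3.677526 < 0 → root in [1.318750, 1.902500]
step 3: m = 1.610625, f(m) = 0.027422 > 0 → root in [1.318750, 1.610625]
Midpoint of [1.318750, 1.610625] = 1.464687

1.4647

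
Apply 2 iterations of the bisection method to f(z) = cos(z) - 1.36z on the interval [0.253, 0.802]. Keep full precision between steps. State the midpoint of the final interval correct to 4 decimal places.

0.5961

f(0.253000) = 0.624086, f(0.802000) = -0.395449 (opposite signs)
step 1: m = 0.527500, f(m) = 0.146668 > 0 → root in [0.527500, 0.802000]
step 2: m = 0.664750, f(m) = -0.116989 < 0 → root in [0.527500, 0.664750]
Midpoint of [0.527500, 0.664750] = 0.596125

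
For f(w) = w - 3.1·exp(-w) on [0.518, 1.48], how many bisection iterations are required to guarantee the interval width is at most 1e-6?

Initial width b − a = 1.48 − 0.518 = 0.962000.
After n steps the width is (b−a)/2^n; need (b−a)/2^n ≤ 1e-6.
So n ≥ log₂(0.962000/1e-6) = log₂(962000.0000) ≈ 19.8757.
Hence n = 20.

20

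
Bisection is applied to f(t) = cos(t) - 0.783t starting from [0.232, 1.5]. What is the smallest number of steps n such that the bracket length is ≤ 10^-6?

21

Initial width b − a = 1.5 − 0.232 = 1.268000.
After n steps the width is (b−a)/2^n; need (b−a)/2^n ≤ 10^-6.
So n ≥ log₂(1.268000/10^-6) = log₂(1268000.0000) ≈ 20.2741.
Hence n = 21.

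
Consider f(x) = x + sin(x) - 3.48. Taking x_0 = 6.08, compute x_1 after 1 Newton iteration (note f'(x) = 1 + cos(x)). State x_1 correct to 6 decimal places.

Newton update: x ← x − f(x)/f'(x).
x_0 = 6.080000: f = 2.398210, f' = 1.979429 → x_1 = 6.080000 - (2.398210)/(1.979429) = 4.868433

4.868433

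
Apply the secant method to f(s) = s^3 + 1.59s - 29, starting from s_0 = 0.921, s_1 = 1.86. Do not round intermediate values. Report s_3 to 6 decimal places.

2.454506

f(s_0) = -26.754380, f(s_1) = -19.607744
s_2 = 1.860000 - (-19.607744)·(1.860000 - 0.921000)/(-19.607744 - (-26.754380)) = 4.436271; f(s_2) = 65.361708
s_3 = 4.436271 - (65.361708)·(4.436271 - 1.860000)/(65.361708 - (-19.607744)) = 2.454506; f(s_3) = -10.309916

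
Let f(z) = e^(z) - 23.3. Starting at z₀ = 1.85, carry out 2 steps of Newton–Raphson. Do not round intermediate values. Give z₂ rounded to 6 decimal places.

3.768963

Newton update: z ← z − f(z)/f'(z).
f'(z) = e^(z)
z_0 = 1.850000: f = -16.940180, f' = 6.359820 → z_1 = 1.850000 - (-16.940180)/(6.359820) = 4.513626
z_1 = 4.513626: f = 67.952097, f' = 91.252097 → z_2 = 4.513626 - (67.952097)/(91.252097) = 3.768963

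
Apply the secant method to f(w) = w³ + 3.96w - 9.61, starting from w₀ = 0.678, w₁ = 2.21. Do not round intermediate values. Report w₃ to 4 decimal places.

f(w_0) = -6.613454, f(w_1) = 9.935461
w_2 = 2.210000 - (9.935461)·(2.210000 - 0.678000)/(9.935461 - (-6.613454)) = 1.290234; f(w_2) = -2.352814
w_3 = 1.290234 - (-2.352814)·(1.290234 - 2.210000)/(-2.352814 - (9.935461)) = 1.466340; f(w_3) = -0.650437

1.4663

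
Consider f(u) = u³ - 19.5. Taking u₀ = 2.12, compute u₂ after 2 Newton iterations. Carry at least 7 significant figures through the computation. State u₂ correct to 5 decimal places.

2.70128

Newton update: u ← u − f(u)/f'(u).
f'(u) = 3u²
u_0 = 2.120000: f = -9.971872, f' = 13.483200 → u_1 = 2.120000 - (-9.971872)/(13.483200) = 2.859578
u_1 = 2.859578: f = 3.883291, f' = 24.531551 → u_2 = 2.859578 - (3.883291)/(24.531551) = 2.701280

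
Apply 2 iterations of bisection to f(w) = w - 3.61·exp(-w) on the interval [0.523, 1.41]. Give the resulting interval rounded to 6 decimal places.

[0.966500, 1.188250]

f(0.523000) = -1.616790, f(1.410000) = 0.528643 (opposite signs)
step 1: m = 0.966500, f(m) = -0.406788 < 0 → root in [0.966500, 1.410000]
step 2: m = 1.188250, f(m) = 0.088088 > 0 → root in [0.966500, 1.188250]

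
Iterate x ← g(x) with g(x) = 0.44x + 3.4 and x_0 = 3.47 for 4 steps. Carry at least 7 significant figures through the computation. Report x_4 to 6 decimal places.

x_1 = g(3.470000) = 4.926800
x_2 = g(4.926800) = 5.567792
x_3 = g(5.567792) = 5.849828
x_4 = g(5.849828) = 5.973925

5.973925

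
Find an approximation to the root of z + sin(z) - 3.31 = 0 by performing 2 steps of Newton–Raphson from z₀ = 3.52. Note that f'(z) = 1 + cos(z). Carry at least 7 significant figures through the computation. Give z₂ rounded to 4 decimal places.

4.7187

z_0 = 3.520000: f = -0.159441, f' = 0.070746 → z_1 = 3.520000 - (-0.159441)/(0.070746) = 5.773716
z_1 = 5.773716: f = 1.976003, f' = 1.873004 → z_2 = 5.773716 - (1.976003)/(1.873004) = 4.718725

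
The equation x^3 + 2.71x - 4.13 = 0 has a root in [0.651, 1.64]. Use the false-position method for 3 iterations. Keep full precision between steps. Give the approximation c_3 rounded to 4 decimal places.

1.0628

f(0.651000) = -2.089896, f(1.640000) = 4.725344
step 1: c = 0.954277, f(c) = -0.674901 < 0 → new bracket [0.954277, 1.640000]
step 2: c = 1.039976, f(c) = -0.186878 < 0 → new bracket [1.039976, 1.640000]
step 3: c = 1.062803, f(c) = -0.049314 < 0 → new bracket [1.062803, 1.640000]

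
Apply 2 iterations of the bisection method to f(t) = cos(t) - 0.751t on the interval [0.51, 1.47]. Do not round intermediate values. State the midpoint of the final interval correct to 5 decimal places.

f(0.510000) = 0.489735, f(1.470000) = -1.003344 (opposite signs)
step 1: m = 0.990000, f(m) = -0.194800 < 0 → root in [0.510000, 0.990000]
step 2: m = 0.750000, f(m) = 0.168439 > 0 → root in [0.750000, 0.990000]
Midpoint of [0.750000, 0.990000] = 0.870000

0.87000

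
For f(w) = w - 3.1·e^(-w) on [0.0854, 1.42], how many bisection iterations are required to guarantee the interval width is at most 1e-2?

Initial width b − a = 1.42 − 0.0854 = 1.334600.
After n steps the width is (b−a)/2^n; need (b−a)/2^n ≤ 1e-2.
So n ≥ log₂(1.334600/1e-2) = log₂(133.4600) ≈ 7.0603.
Hence n = 8.

8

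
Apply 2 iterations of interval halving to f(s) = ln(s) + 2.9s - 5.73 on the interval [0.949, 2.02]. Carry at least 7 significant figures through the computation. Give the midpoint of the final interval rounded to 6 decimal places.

1.886125

f(0.949000) = -3.030246, f(2.020000) = 0.831098 (opposite signs)
step 1: m = 1.484500, f(m) = -1.029872 < 0 → root in [1.484500, 2.020000]
step 2: m = 1.752250, f(m) = -0.087574 < 0 → root in [1.752250, 2.020000]
Midpoint of [1.752250, 2.020000] = 1.886125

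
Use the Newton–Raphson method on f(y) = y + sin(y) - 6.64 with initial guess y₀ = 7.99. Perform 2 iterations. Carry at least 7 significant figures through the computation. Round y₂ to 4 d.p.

6.7113

f'(y) = 1 + cos(y)
y_0 = 7.990000: f = 2.340764, f' = 0.864401 → y_1 = 7.990000 - (2.340764)/(0.864401) = 5.282038
y_1 = 5.282038: f = -2.200052, f' = 1.539337 → y_2 = 5.282038 - (-2.200052)/(1.539337) = 6.711259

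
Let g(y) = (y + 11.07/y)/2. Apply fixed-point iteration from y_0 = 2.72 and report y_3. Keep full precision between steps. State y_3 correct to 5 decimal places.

3.32716

y_1 = g(2.720000) = 3.394926
y_2 = g(3.394926) = 3.327837
y_3 = g(3.327837) = 3.327161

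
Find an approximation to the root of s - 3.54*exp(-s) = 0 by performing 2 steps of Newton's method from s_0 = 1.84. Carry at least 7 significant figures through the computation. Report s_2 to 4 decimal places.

1.1328

Newton update: s ← s − f(s)/f'(s).
f'(s) = 1 + 3.54*exp(-s)
s_0 = 1.840000: f = 1.277786, f' = 1.562214 → s_1 = 1.840000 - (1.277786)/(1.562214) = 1.022067
s_1 = 1.022067: f = -0.251804, f' = 2.273870 → s_2 = 1.022067 - (-0.251804)/(2.273870) = 1.132805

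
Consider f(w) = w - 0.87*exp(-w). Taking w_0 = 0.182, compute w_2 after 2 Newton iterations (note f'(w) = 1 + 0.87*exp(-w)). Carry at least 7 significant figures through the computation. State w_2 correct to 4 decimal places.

w_0 = 0.182000: f = -0.543233, f' = 1.725233 → w_1 = 0.182000 - (-0.543233)/(1.725233) = 0.496875
w_1 = 0.496875: f = -0.032458, f' = 1.529333 → w_2 = 0.496875 - (-0.032458)/(1.529333) = 0.518099

0.5181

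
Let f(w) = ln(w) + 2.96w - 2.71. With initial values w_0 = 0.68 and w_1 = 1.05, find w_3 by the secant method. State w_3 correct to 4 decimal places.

0.9373

f(w_0) = -1.082862, f(w_1) = 0.446790
w_2 = 1.050000 - (0.446790)·(1.050000 - 0.680000)/(0.446790 - (-1.082862)) = 0.941928; f(w_2) = 0.018281
w_3 = 0.941928 - (0.018281)·(0.941928 - 1.050000)/(0.018281 - (0.446790)) = 0.937318; f(w_3) = -0.000273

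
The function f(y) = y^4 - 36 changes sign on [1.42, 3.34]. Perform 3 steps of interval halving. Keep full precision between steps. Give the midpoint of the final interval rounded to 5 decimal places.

f(1.420000) = -31.934131, f(3.340000) = 88.447411 (opposite signs)
step 1: m = 2.380000, f(m) = -3.914573 < 0 → root in [2.380000, 3.340000]
step 2: m = 2.860000, f(m) = 30.905856 > 0 → root in [2.380000, 2.860000]
step 3: m = 2.620000, f(m) = 11.119987 > 0 → root in [2.380000, 2.620000]
Midpoint of [2.380000, 2.620000] = 2.500000

2.50000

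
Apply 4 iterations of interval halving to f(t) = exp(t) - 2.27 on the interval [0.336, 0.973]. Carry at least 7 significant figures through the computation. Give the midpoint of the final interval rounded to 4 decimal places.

f(0.336000) = -0.870661, f(0.973000) = 0.375870 (opposite signs)
step 1: m = 0.654500, f(m) = -0.345820 < 0 → root in [0.654500, 0.973000]
step 2: m = 0.813750, f(m) = -0.013647 < 0 → root in [0.813750, 0.973000]
step 3: m = 0.893375, f(m) = 0.173362 > 0 → root in [0.813750, 0.893375]
step 4: m = 0.853563, f(m) = 0.077997 > 0 → root in [0.813750, 0.853563]
Midpoint of [0.813750, 0.853563] = 0.833656

0.8337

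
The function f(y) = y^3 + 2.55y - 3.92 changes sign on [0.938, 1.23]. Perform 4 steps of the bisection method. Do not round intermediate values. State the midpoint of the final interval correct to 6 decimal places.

1.056625

f(0.938000) = -0.702806, f(1.230000) = 1.077367 (opposite signs)
step 1: m = 1.084000, f(m) = 0.117961 > 0 → root in [0.938000, 1.084000]
step 2: m = 1.011000, f(m) = -0.308586 < 0 → root in [1.011000, 1.084000]
step 3: m = 1.047500, f(m) = -0.099499 < 0 → root in [1.047500, 1.084000]
step 4: m = 1.065750, f(m) = 0.008166 > 0 → root in [1.047500, 1.065750]
Midpoint of [1.047500, 1.065750] = 1.056625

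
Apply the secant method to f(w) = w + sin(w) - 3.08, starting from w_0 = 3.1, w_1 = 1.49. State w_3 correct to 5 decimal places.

Secant update: w_(k+1) = w_k − f(w_k)·(w_k − w_(k-1))/(f(w_k) − f(w_(k-1))).
f(w_0) = 0.061581, f(w_1) = -0.593262
w_2 = 1.490000 - (-0.593262)·(1.490000 - 3.100000)/(-0.593262 - (0.061581)) = 2.948597; f(w_2) = 0.060397
w_3 = 2.948597 - (0.060397)·(2.948597 - 1.490000)/(0.060397 - (-0.593262)) = 2.813826; f(w_3) = 0.055755

2.81383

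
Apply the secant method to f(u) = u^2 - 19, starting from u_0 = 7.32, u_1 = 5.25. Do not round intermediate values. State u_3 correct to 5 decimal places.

4.37795

f(u_0) = 34.582400, f(u_1) = 8.562500
u_2 = 5.250000 - (8.562500)·(5.250000 - 7.320000)/(8.562500 - (34.582400)) = 4.568815; f(u_2) = 1.874067
u_3 = 4.568815 - (1.874067)·(4.568815 - 5.250000)/(1.874067 - (8.562500)) = 4.377950; f(u_3) = 0.166444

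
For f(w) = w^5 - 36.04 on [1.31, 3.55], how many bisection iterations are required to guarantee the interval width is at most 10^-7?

25

Initial width b − a = 3.55 − 1.31 = 2.240000.
After n steps the width is (b−a)/2^n; need (b−a)/2^n ≤ 10^-7.
So n ≥ log₂(2.240000/10^-7) = log₂(22400000.0000) ≈ 24.4170.
Hence n = 25.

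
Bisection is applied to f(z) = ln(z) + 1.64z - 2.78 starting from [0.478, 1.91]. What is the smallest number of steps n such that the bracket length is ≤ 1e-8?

28

Initial width b − a = 1.91 − 0.478 = 1.432000.
After n steps the width is (b−a)/2^n; need (b−a)/2^n ≤ 1e-8.
So n ≥ log₂(1.432000/1e-8) = log₂(143200000.0000) ≈ 27.0935.
Hence n = 28.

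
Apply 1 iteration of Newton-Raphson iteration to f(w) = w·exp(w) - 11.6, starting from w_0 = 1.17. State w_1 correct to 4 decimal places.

Newton update: w ← w − f(w)/f'(w).
f'(w) = (w + 1)·exp(w)
w_0 = 1.170000: f = -7.830269, f' = 6.991724 → w_1 = 1.170000 - (-7.830269)/(6.991724) = 2.289934

2.2899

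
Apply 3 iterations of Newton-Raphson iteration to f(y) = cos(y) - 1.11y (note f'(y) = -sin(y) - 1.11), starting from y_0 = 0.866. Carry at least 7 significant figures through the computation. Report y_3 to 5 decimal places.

0.69306

Newton update: y ← y − f(y)/f'(y).
y_0 = 0.866000: f = -0.313381, f' = -1.871744 → y_1 = 0.866000 - (-0.313381)/(-1.871744) = 0.698573
y_1 = 0.698573: f = -0.009654, f' = -1.753125 → y_2 = 0.698573 - (-0.009654)/(-1.753125) = 0.693066
y_2 = 0.693066: f = -0.000012, f' = -1.748898 → y_3 = 0.693066 - (-0.000012)/(-1.748898) = 0.693059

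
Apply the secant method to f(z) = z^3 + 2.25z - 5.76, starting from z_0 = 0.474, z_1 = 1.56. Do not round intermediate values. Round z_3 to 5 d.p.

1.37467

Secant update: z_(k+1) = z_k − f(z_k)·(z_k − z_(k-1))/(f(z_k) − f(z_(k-1))).
f(z_0) = -4.587004, f(z_1) = 1.546416
z_2 = 1.560000 - (1.546416)·(1.560000 - 0.474000)/(1.546416 - (-4.587004)) = 1.286187; f(z_2) = -0.738367
z_3 = 1.286187 - (-0.738367)·(1.286187 - 1.560000)/(-0.738367 - (1.546416)) = 1.374675; f(z_3) = -0.069218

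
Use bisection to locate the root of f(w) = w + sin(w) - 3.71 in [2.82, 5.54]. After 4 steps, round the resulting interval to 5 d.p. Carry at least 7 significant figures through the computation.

[4.69000, 4.86000]

f(2.820000) = -0.573922, f(5.540000) = 1.153363 (opposite signs)
step 1: m = 4.180000, f(m) = -0.391597 < 0 → root in [4.180000, 5.540000]
step 2: m = 4.860000, f(m) = 0.160875 > 0 → root in [4.180000, 4.860000]
step 3: m = 4.520000, f(m) = -0.171550 < 0 → root in [4.520000, 4.860000]
step 4: m = 4.690000, f(m) = -0.019749 < 0 → root in [4.690000, 4.860000]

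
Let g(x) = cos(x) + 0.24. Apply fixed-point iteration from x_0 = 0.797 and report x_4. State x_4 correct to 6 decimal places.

0.850305

x_1 = g(0.797000) = 0.938856
x_2 = g(0.938856) = 0.830712
x_3 = g(0.830712) = 0.914350
x_4 = g(0.914350) = 0.850305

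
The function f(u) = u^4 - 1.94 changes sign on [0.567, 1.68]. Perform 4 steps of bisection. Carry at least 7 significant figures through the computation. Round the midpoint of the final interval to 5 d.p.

1.15828

f(0.567000) = -1.836645, f(1.680000) = 6.025942 (opposite signs)
step 1: m = 1.123500, f(m) = -0.346719 < 0 → root in [1.123500, 1.680000]
step 2: m = 1.401750, f(m) = 1.920844 > 0 → root in [1.123500, 1.401750]
step 3: m = 1.262625, f(m) = 0.601543 > 0 → root in [1.123500, 1.262625]
step 4: m = 1.193062, f(m) = 0.086062 > 0 → root in [1.123500, 1.193062]
Midpoint of [1.123500, 1.193062] = 1.158281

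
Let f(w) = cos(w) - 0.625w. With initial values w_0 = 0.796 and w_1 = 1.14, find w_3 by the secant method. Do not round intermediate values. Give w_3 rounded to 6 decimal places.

0.941392

f(w_0) = 0.202071, f(w_1) = -0.294905
w_2 = 1.140000 - (-0.294905)·(1.140000 - 0.796000)/(-0.294905 - (0.202071)) = 0.935870; f(w_2) = 0.008199
w_3 = 0.935870 - (0.008199)·(0.935870 - 1.140000)/(0.008199 - (-0.294905)) = 0.941392; f(w_3) = 0.000293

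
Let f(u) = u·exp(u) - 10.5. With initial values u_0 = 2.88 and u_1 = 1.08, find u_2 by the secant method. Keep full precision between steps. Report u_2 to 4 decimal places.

f(u_0) = 40.805107, f(u_1) = -7.319746
u_2 = 1.080000 - (-7.319746)·(1.080000 - 2.880000)/(-7.319746 - (40.805107)) = 1.353778; f(u_2) = -5.258133

1.3538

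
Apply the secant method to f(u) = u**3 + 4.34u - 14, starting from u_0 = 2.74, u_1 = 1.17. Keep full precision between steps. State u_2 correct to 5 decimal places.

1.61577

f(u_0) = 18.462424, f(u_1) = -7.320587
u_2 = 1.170000 - (-7.320587)·(1.170000 - 2.740000)/(-7.320587 - (18.462424)) = 1.615771; f(u_2) = -2.769233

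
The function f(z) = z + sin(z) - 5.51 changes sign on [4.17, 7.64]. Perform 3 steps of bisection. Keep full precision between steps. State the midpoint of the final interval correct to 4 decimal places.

f(4.170000) = -2.196478, f(7.640000) = 3.107193 (opposite signs)
step 1: m = 5.905000, f(m) = 0.025765 > 0 → root in [4.170000, 5.905000]
step 2: m = 5.037500, f(m) = -1.420115 < 0 → root in [5.037500, 5.905000]
step 3: m = 5.471250, f(m) = -0.764370 < 0 → root in [5.471250, 5.905000]
Midpoint of [5.471250, 5.905000] = 5.688125

5.6881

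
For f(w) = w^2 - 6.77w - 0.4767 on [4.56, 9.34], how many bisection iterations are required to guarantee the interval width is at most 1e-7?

Initial width b − a = 9.34 − 4.56 = 4.780000.
After n steps the width is (b−a)/2^n; need (b−a)/2^n ≤ 1e-7.
So n ≥ log₂(4.780000/1e-7) = log₂(47800000.0000) ≈ 25.5105.
Hence n = 26.

26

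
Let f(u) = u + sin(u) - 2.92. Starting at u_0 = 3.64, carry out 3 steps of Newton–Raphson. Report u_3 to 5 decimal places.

f'(u) = 1 + cos(u)
u_0 = 3.640000: f = 0.241973, f' = 0.121655 → u_1 = 3.640000 - (0.241973)/(0.121655) = 1.650992
u_1 = 1.650992: f = -0.272222, f' = 0.919890 → u_2 = 1.650992 - (-0.272222)/(0.919890) = 1.946921
u_2 = 1.946921: f = -0.042984, f' = 0.632681 → u_3 = 1.946921 - (-0.042984)/(0.632681) = 2.014860

2.01486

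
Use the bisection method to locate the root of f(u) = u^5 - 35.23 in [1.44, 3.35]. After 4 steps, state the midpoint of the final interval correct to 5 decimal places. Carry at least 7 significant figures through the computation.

f(1.440000) = -29.038264, f(3.350000) = 386.684096 (opposite signs)
step 1: m = 2.395000, f(m) = 43.570249 > 0 → root in [1.440000, 2.395000]
step 2: m = 1.917500, f(m) = -9.307501 < 0 → root in [1.917500, 2.395000]
step 3: m = 2.156250, f(m) = 11.381766 > 0 → root in [1.917500, 2.156250]
step 4: m = 2.036875, f(m) = -0.169195 < 0 → root in [2.036875, 2.156250]
Midpoint of [2.036875, 2.156250] = 2.096563

2.09656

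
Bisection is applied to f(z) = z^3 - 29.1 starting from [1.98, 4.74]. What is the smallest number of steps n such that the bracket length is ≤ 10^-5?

Initial width b − a = 4.74 − 1.98 = 2.760000.
After n steps the width is (b−a)/2^n; need (b−a)/2^n ≤ 10^-5.
So n ≥ log₂(2.760000/10^-5) = log₂(276000.0000) ≈ 18.0743.
Hence n = 19.

19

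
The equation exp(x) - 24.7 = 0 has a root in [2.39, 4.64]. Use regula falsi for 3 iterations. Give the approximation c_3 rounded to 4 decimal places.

f(2.390000) = -13.786506, f(4.640000) = 78.844348
step 1: c = 2.724874, f(c) = -9.445513 < 0 → new bracket [2.724874, 4.640000]
step 2: c = 2.929760, f(c) = -5.976870 < 0 → new bracket [2.929760, 4.640000]
step 3: c = 3.050271, f(c) = -3.578941 < 0 → new bracket [3.050271, 4.640000]

3.0503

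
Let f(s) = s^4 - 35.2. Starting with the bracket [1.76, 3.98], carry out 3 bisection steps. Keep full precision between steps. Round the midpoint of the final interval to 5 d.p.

f(1.760000) = -25.604874, f(3.980000) = 215.718272 (opposite signs)
step 1: m = 2.870000, f(m) = 32.646522 > 0 → root in [1.760000, 2.870000]
step 2: m = 2.315000, f(m) = -6.478707 < 0 → root in [2.315000, 2.870000]
step 3: m = 2.592500, f(m) = 9.972597 > 0 → root in [2.315000, 2.592500]
Midpoint of [2.315000, 2.592500] = 2.453750

2.45375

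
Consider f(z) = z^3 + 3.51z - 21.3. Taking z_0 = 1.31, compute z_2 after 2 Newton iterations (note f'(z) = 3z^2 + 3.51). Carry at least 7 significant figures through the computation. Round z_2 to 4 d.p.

2.4616

z_0 = 1.310000: f = -14.453809, f' = 8.658300 → z_1 = 1.310000 - (-14.453809)/(8.658300) = 2.979359
z_1 = 2.979359: f = 15.604062, f' = 30.139736 → z_2 = 2.979359 - (15.604062)/(30.139736) = 2.461635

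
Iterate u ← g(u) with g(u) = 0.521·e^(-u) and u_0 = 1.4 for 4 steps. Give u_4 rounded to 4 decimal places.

0.3747

u_1 = g(1.400000) = 0.128477
u_2 = g(0.128477) = 0.458185
u_3 = g(0.458185) = 0.329496
u_4 = g(0.329496) = 0.374748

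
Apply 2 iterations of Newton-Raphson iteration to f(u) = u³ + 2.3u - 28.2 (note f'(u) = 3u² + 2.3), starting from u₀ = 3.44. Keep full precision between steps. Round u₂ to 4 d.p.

2.7961

u_0 = 3.440000: f = 20.419584, f' = 37.800800 → u_1 = 3.440000 - (20.419584)/(37.800800) = 2.899811
u_1 = 2.899811: f = 2.853792, f' = 27.526708 → u_2 = 2.899811 - (2.853792)/(27.526708) = 2.796137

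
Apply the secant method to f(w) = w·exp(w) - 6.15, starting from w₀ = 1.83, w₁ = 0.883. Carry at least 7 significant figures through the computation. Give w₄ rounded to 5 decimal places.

f(w_0) = 5.258013, f(w_1) = -4.014779
w_2 = 0.883000 - (-4.014779)·(0.883000 - 1.830000)/(-4.014779 - (5.258013)) = 1.293016; f(w_2) = -1.438558
w_3 = 1.293016 - (-1.438558)·(1.293016 - 0.883000)/(-1.438558 - (-4.014779)) = 1.521969; f(w_3) = 0.822497
w_4 = 1.521969 - (0.822497)·(1.521969 - 1.293016)/(0.822497 - (-1.438558)) = 1.438683; f(w_4) = -0.085744

1.43868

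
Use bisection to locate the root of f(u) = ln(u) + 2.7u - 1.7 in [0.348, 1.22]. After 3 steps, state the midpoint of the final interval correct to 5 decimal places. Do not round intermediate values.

0.72950

f(0.348000) = -1.815953, f(1.220000) = 1.792851 (opposite signs)
step 1: m = 0.784000, f(m) = 0.173454 > 0 → root in [0.348000, 0.784000]
step 2: m = 0.566000, f(m) = -0.740961 < 0 → root in [0.566000, 0.784000]
step 3: m = 0.675000, f(m) = -0.270543 < 0 → root in [0.675000, 0.784000]
Midpoint of [0.675000, 0.784000] = 0.729500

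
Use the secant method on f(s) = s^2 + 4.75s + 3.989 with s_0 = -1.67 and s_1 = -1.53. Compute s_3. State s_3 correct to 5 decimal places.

f(s_0) = -1.154600, f(s_1) = -0.937600
s_2 = -1.530000 - (-0.937600)·(-1.530000 - -1.670000)/(-0.937600 - (-1.154600)) = -0.925097; f(s_2) = 0.450594
s_3 = -0.925097 - (0.450594)·(-0.925097 - -1.530000)/(0.450594 - (-0.937600)) = -1.121442; f(s_3) = -0.080219

-1.12144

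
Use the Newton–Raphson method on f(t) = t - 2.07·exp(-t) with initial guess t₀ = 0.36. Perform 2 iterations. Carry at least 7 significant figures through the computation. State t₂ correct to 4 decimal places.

0.8675

Newton update: t ← t − f(t)/f'(t).
f'(t) = 1 + 2.07·exp(-t)
t_0 = 0.360000: f = -1.084190, f' = 2.444190 → t_1 = 0.360000 - (-1.084190)/(2.444190) = 0.803578
t_1 = 0.803578: f = -0.123210, f' = 1.926789 → t_2 = 0.803578 - (-0.123210)/(1.926789) = 0.867524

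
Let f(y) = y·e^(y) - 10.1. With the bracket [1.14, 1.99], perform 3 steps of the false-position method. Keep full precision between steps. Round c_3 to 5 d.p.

f(1.140000) = -6.535484, f(1.990000) = 4.457912
step 1: c = 1.645318, f(c) = -1.572879 < 0 → new bracket [1.645318, 1.990000]
step 2: c = 1.735214, f(c) = -0.261093 < 0 → new bracket [1.735214, 1.990000]
step 3: c = 1.749311, f(c) = -0.040348 < 0 → new bracket [1.749311, 1.990000]

1.74931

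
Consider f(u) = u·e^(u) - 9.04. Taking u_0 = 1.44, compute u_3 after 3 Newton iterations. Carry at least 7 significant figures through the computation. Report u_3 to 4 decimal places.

1.6818

f'(u) = (u + 1)·e^(u)
u_0 = 1.440000: f = -2.962198, f' = 10.298498 → u_1 = 1.440000 - (-2.962198)/(10.298498) = 1.727634
u_1 = 1.727634: f = 0.681956, f' = 15.349280 → u_2 = 1.727634 - (0.681956)/(15.349280) = 1.683205
u_2 = 1.683205: f = 0.020320, f' = 14.443099 → u_3 = 1.683205 - (0.020320)/(14.443099) = 1.681798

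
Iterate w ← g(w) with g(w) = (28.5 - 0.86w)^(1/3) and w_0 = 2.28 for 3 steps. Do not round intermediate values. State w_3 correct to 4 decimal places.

w_1 = g(2.280000) = 2.982835
w_2 = g(2.982835) = 2.960016
w_3 = g(2.960016) = 2.960763

2.9608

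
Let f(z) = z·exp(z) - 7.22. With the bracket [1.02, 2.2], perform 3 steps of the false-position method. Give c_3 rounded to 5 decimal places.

f(1.020000) = -4.391341, f(2.200000) = 12.635030
step 1: c = 1.324339, f(c) = -2.240887 < 0 → new bracket [1.324339, 2.200000]
step 2: c = 1.456247, f(c) = -0.972948 < 0 → new bracket [1.456247, 2.200000]
step 3: c = 1.509424, f(c) = -0.391177 < 0 → new bracket [1.509424, 2.200000]

1.50942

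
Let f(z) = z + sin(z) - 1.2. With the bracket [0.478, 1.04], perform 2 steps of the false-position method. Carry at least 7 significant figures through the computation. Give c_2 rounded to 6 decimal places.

f(0.478000) = -0.261996, f(1.040000) = 0.702404
step 1: c = 0.630677, f(c) = 0.020368 > 0 → new bracket [0.478000, 0.630677]
step 2: c = 0.619663, f(c) = 0.000425 > 0 → new bracket [0.478000, 0.619663]

0.619663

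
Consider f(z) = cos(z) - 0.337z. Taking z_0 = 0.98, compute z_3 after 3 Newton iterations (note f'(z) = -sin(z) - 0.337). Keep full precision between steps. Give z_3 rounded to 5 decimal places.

1.16671

z_0 = 0.980000: f = 0.226763, f' = -1.167497 → z_1 = 0.980000 - (0.226763)/(-1.167497) = 1.174230
z_1 = 1.174230: f = -0.009462, f' = -1.259393 → z_2 = 1.174230 - (-0.009462)/(-1.259393) = 1.166717
z_2 = 1.166717: f = -0.000011, f' = -1.256465 → z_3 = 1.166717 - (-0.000011)/(-1.256465) = 1.166708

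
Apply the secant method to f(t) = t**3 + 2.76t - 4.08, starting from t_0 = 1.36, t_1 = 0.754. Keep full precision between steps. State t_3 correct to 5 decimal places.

f(t_0) = 2.189056, f(t_1) = -1.570299
t_2 = 0.754000 - (-1.570299)·(0.754000 - 1.360000)/(-1.570299 - (2.189056)) = 1.007129; f(t_2) = -0.278785
t_3 = 1.007129 - (-0.278785)·(1.007129 - 0.754000)/(-0.278785 - (-1.570299)) = 1.061769; f(t_3) = 0.047471

1.06177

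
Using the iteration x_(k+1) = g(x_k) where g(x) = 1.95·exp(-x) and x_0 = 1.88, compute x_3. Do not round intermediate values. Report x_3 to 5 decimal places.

0.45826

x_1 = g(1.880000) = 0.297551
x_2 = g(0.297551) = 1.448138
x_3 = g(1.448138) = 0.458265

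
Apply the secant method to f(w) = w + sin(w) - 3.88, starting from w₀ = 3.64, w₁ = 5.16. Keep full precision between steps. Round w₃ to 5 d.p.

f(w_0) = -0.718027, f(w_1) = 0.378516
w_2 = 5.160000 - (0.378516)·(5.160000 - 3.640000)/(0.378516 - (-0.718027)) = 4.635311; f(w_2) = -0.241720
w_3 = 4.635311 - (-0.241720)·(4.635311 - 5.160000)/(-0.241720 - (0.378516)) = 4.839794; f(w_3) = -0.032101

4.83979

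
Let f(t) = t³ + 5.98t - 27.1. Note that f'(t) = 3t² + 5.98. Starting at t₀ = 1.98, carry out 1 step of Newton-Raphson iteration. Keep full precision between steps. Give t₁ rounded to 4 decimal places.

Newton update: t ← t − f(t)/f'(t).
t_0 = 1.980000: f = -7.497208, f' = 17.741200 → t_1 = 1.980000 - (-7.497208)/(17.741200) = 2.402587

2.4026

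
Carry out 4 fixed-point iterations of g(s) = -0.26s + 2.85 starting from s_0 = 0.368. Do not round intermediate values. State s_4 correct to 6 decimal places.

s_1 = g(0.368000) = 2.754320
s_2 = g(2.754320) = 2.133877
s_3 = g(2.133877) = 2.295192
s_4 = g(2.295192) = 2.253250

2.253250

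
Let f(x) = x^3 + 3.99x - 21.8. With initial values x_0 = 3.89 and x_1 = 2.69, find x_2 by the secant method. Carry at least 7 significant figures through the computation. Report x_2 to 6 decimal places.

Secant update: x_(k+1) = x_k − f(x_k)·(x_k − x_(k-1))/(f(x_k) − f(x_(k-1))).
f(x_0) = 52.584969, f(x_1) = 8.398209
x_2 = 2.690000 - (8.398209)·(2.690000 - 3.890000)/(8.398209 - (52.584969)) = 2.461926; f(x_2) = 2.945014

2.461926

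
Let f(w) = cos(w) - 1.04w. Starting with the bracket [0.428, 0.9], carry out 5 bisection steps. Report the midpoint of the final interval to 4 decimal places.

f(0.428000) = 0.464678, f(0.900000) = -0.314390 (opposite signs)
step 1: m = 0.664000, f(m) = 0.096973 > 0 → root in [0.664000, 0.900000]
step 2: m = 0.782000, f(m) = -0.103774 < 0 → root in [0.664000, 0.782000]
step 3: m = 0.723000, f(m) = -0.002096 < 0 → root in [0.664000, 0.723000]
step 4: m = 0.693500, f(m) = 0.047773 > 0 → root in [0.693500, 0.723000]
step 5: m = 0.708250, f(m) = 0.022921 > 0 → root in [0.708250, 0.723000]
Midpoint of [0.708250, 0.723000] = 0.715625

0.7156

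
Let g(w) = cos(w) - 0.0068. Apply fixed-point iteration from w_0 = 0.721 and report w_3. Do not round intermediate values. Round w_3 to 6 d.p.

w_1 = g(0.721000) = 0.744346
w_2 = g(0.744346) = 0.728731
w_3 = g(0.728731) = 0.739220

0.739220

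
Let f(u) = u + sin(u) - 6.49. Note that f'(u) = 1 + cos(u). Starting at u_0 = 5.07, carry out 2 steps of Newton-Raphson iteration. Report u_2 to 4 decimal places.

u_0 = 5.070000: f = -2.356736, f' = 1.350037 → u_1 = 5.070000 - (-2.356736)/(1.350037) = 6.815682
u_1 = 6.815682: f = 0.833368, f' = 1.861542 → u_2 = 6.815682 - (0.833368)/(1.861542) = 6.368006

6.3680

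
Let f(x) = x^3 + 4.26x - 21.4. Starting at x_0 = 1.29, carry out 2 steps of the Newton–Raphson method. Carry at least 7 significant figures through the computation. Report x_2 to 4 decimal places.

f'(x) = 3x^2 + 4.26
x_0 = 1.290000: f = -13.757911, f' = 9.252300 → x_1 = 1.290000 - (-13.757911)/(9.252300) = 2.776972
x_1 = 2.776972: f = 11.844724, f' = 27.394720 → x_2 = 2.776972 - (11.844724)/(27.394720) = 2.344599

2.3446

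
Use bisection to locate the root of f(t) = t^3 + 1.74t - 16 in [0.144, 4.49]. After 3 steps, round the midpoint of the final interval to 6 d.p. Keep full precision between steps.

2.045375

f(0.144000) = -15.746454, f(4.490000) = 82.331449 (opposite signs)
step 1: m = 2.317000, f(m) = 0.470369 > 0 → root in [0.144000, 2.317000]
step 2: m = 1.230500, f(m) = -11.995793 < 0 → root in [1.230500, 2.317000]
step 3: m = 1.773750, f(m) = -7.333122 < 0 → root in [1.773750, 2.317000]
Midpoint of [1.773750, 2.317000] = 2.045375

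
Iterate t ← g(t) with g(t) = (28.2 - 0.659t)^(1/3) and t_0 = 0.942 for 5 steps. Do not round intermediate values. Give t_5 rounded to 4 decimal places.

2.9716

t_1 = g(0.942000) = 3.021301
t_2 = g(3.021301) = 2.970411
t_3 = g(2.970411) = 2.971678
t_4 = g(2.971678) = 2.971646
t_5 = g(2.971646) = 2.971647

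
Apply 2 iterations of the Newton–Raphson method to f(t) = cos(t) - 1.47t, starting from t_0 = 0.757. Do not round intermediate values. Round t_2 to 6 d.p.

f'(t) = -sin(t) - 1.47
t_0 = 0.757000: f = -0.385890, f' = -2.156744 → t_1 = 0.757000 - (-0.385890)/(-2.156744) = 0.578077
t_1 = 0.578077: f = -0.012259, f' = -2.016415 → t_2 = 0.578077 - (-0.012259)/(-2.016415) = 0.571998

0.571998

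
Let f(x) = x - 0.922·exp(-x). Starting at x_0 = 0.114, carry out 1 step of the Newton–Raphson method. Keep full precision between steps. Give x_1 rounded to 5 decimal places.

Newton update: x ← x − f(x)/f'(x).
f'(x) = 1 + 0.922·exp(-x)
x_0 = 0.114000: f = -0.708662, f' = 1.822662 → x_1 = 0.114000 - (-0.708662)/(1.822662) = 0.502806

0.50281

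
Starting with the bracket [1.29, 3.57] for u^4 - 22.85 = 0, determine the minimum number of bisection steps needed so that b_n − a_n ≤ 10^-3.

12

Initial width b − a = 3.57 − 1.29 = 2.280000.
After n steps the width is (b−a)/2^n; need (b−a)/2^n ≤ 10^-3.
So n ≥ log₂(2.280000/10^-3) = log₂(2280.0000) ≈ 11.1548.
Hence n = 12.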